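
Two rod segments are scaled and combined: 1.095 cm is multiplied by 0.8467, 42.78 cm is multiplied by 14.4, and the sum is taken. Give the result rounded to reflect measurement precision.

1.095 × 0.8467 = 0.9271365 → 0.9271 cm (4 s.f., last digit at the 10^-4 place).
42.78 × 14.4 = 616.032 → 616 cm (3 s.f., last digit at the 10^0 place).
Sum: 616.9591365 cm; keep the coarser place, 10^0.
Result: 617 cm.

617 cm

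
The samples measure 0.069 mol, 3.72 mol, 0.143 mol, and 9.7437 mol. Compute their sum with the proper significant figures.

0.069 mol + 3.72 mol + 0.143 mol + 9.7437 mol = 13.6757 mol.
Addition/subtraction keeps the fewest decimal places: 0.069 → 3 decimal places, 3.72 → 2 decimal places, 0.143 → 3 decimal places, 9.7437 → 4 decimal places; limit is 2.
Rounded to 2 decimal places: 13.68 mol.

13.68 mol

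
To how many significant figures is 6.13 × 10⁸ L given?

6.13 × 10⁸: in scientific notation every digit of the coefficient is significant.

3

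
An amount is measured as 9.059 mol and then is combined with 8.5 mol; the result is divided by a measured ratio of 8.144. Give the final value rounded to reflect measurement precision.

2.16 mol

9.059 mol + 8.5 mol = 17.559 mol; the sum is limited to 1 decimal place (3 s.f.).
Carrying full precision, 17.559 ÷ 8.144 = 2.15606581532… mol; 8.144 has 4 s.f., so the result keeps min(3, 4) = 3 s.f.
Rounded to 3 significant figures: 2.16 mol.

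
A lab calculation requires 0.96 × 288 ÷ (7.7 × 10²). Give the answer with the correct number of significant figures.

0.36

0.96 × 288 ÷ (7.7 × 10²) = 0.359064935065…
Multiplication/division keeps the fewest significant figures: 0.96 → 2 s.f., 288 → 3 s.f., 7.7 × 10² → 2 s.f.; limit is 2.
Rounded to 2 significant figures: 0.36.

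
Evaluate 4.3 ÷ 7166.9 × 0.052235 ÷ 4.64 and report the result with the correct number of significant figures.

6.8 × 10⁻⁶

4.3 ÷ 7166.9 × 0.052235 ÷ 4.64 = 0.00000675430595443…
Multiplication/division keeps the fewest significant figures: 4.3 → 2 s.f., 7166.9 → 5 s.f., 0.052235 → 5 s.f., 4.64 → 3 s.f.; limit is 2.
Rounded to 2 significant figures: 6.8 × 10⁻⁶.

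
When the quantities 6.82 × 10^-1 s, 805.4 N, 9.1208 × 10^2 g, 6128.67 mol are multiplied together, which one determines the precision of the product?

6.82 × 10^-1 s

6.82 × 10^-1 s → 3 s.f.; 805.4 N → 4 s.f.; 9.1208 × 10^2 g → 5 s.f.; 6128.67 mol → 6 s.f.
The fewest is 3 significant figures, from 6.82 × 10^-1 s.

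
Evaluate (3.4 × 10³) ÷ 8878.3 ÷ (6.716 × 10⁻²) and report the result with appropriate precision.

5.7

(3.4 × 10³) ÷ 8878.3 ÷ (6.716 × 10⁻²) = 5.70214706029…
Multiplication/division keeps the fewest significant figures: 3.4 × 10³ → 2 s.f., 8878.3 → 5 s.f., 6.716 × 10⁻² → 4 s.f.; limit is 2.
Rounded to 2 significant figures: 5.7.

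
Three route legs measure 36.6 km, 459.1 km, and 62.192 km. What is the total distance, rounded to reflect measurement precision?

36.6 km + 459.1 km + 62.192 km = 557.892 km.
Addition/subtraction keeps the fewest decimal places: 36.6 → 1 decimal place, 459.1 → 1 decimal place, 62.192 → 3 decimal places; limit is 1.
Rounded to 1 decimal place: 5.579 × 10^2 km.

5.579 × 10^2 km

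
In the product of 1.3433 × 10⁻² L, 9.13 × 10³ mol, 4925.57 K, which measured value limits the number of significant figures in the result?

9.13 × 10³ mol

1.3433 × 10⁻² L → 5 s.f.; 9.13 × 10³ mol → 3 s.f.; 4925.57 K → 6 s.f.
The fewest is 3 significant figures, from 9.13 × 10³ mol.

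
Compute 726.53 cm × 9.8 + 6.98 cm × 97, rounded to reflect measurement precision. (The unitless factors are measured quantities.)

726.53 × 9.8 = 7119.994 → 7.1 × 10³ cm (2 s.f., last digit at the 10^2 place).
6.98 × 97 = 677.06 → 6.8 × 10² cm (2 s.f., last digit at the 10^1 place).
Sum: 7797.054 cm; keep the coarser place, 10^2.
Result: 7.8 × 10³ cm.

7.8 × 10³ cm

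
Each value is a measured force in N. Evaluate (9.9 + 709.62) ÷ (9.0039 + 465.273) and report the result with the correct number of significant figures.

1.517

9.9 + 709.62 = 719.52, limited to 1 d.p. → 4 s.f.; 9.0039 + 465.273 = 474.2769, limited to 3 d.p. → 6 s.f.
Carrying full precision, 719.52 ÷ 474.2769 = 1.51708843505…; keep min(4, 6) = 4 s.f.
Rounded to 4 significant figures: 1.517.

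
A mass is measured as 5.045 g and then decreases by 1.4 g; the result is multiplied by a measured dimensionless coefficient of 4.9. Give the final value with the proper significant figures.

18 g

5.045 g − 1.4 g = 3.645 g; the difference is limited to 1 decimal place (2 s.f.).
Carrying full precision, 3.645 × 4.9 = 17.8605 g; 4.9 has 2 s.f., so the result keeps min(2, 2) = 2 s.f.
Rounded to 2 significant figures: 18 g.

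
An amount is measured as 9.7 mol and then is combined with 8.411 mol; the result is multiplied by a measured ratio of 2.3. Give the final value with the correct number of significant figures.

9.7 mol + 8.411 mol = 18.111 mol; the sum is limited to 1 decimal place (3 s.f.).
Carrying full precision, 18.111 × 2.3 = 41.6553 mol; 2.3 has 2 s.f., so the result keeps min(3, 2) = 2 s.f.
Rounded to 2 significant figures: 42 mol.

42 mol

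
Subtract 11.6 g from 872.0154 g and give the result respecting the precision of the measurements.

872.0154 g − 11.6 g = 860.4154 g.
Addition/subtraction keeps the fewest decimal places: 872.0154 → 4 decimal places, 11.6 → 1 decimal place; limit is 1.
Rounded to 1 decimal place: 860.4 g.

860.4 g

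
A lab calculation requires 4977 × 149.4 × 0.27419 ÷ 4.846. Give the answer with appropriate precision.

4.207 × 10^4

4977 × 149.4 × 0.27419 ÷ 4.846 = 42071.3492204…
Multiplication/division keeps the fewest significant figures: 4977 → 4 s.f., 149.4 → 4 s.f., 0.27419 → 5 s.f., 4.846 → 4 s.f.; limit is 4.
Rounded to 4 significant figures: 4.207 × 10^4.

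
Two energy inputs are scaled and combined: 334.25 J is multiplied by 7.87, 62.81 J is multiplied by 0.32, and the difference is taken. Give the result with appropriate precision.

334.25 × 7.87 = 2630.5475 → 2.63 × 10³ J (3 s.f., last digit at the 10^1 place).
62.81 × 0.32 = 20.0992 → 2.0 × 10¹ J (2 s.f., last digit at the 10^0 place).
Difference: 2610.4483 J; keep the coarser place, 10^1.
Result: 2.61 × 10³ J.

2.61 × 10³ J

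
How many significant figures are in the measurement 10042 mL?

10042: zeros between nonzero digits are significant.

5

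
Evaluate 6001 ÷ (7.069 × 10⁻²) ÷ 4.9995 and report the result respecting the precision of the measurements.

1.698 × 10⁴

6001 ÷ (7.069 × 10⁻²) ÷ 4.9995 = 16980.0542086…
Multiplication/division keeps the fewest significant figures: 6001 → 4 s.f., 7.069 × 10⁻² → 4 s.f., 4.9995 → 5 s.f.; limit is 4.
Rounded to 4 significant figures: 1.698 × 10⁴.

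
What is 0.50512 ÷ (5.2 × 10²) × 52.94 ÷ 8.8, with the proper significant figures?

0.0058

0.50512 ÷ (5.2 × 10²) × 52.94 ÷ 8.8 = 0.00584376153846…
Multiplication/division keeps the fewest significant figures: 0.50512 → 5 s.f., 5.2 × 10² → 2 s.f., 52.94 → 4 s.f., 8.8 → 2 s.f.; limit is 2.
Rounded to 2 significant figures: 0.0058.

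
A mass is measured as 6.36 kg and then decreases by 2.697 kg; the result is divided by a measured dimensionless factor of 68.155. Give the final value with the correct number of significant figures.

6.36 kg − 2.697 kg = 3.663 kg; the difference is limited to 2 decimal places (3 s.f.).
Carrying full precision, 3.663 ÷ 68.155 = 0.053745139755… kg; 68.155 has 5 s.f., so the result keeps min(3, 5) = 3 s.f.
Rounded to 3 significant figures: 0.0537 kg.

0.0537 kg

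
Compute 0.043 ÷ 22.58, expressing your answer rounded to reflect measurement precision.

0.0019

0.043 ÷ 22.58 = 0.001904340124…
Multiplication/division keeps the fewest significant figures: 0.043 → 2 s.f., 22.58 → 4 s.f.; limit is 2.
Rounded to 2 significant figures: 0.0019.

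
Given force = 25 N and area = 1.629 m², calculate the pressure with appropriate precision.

15 Pa

pressure = 25 N ÷ 1.629 m² = 15.3468385513… Pa.
25 has 2 significant figures; 1.629 has 4.
Division/multiplication keeps the fewest: 2 significant figures.
Rounded: 15 Pa.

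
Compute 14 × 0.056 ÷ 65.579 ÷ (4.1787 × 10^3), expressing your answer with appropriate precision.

2.9 × 10^-6

14 × 0.056 ÷ 65.579 ÷ (4.1787 × 10^3) = 0.00000286094876039…
Multiplication/division keeps the fewest significant figures: 14 → 2 s.f., 0.056 → 2 s.f., 65.579 → 5 s.f., 4.1787 × 10^3 → 5 s.f.; limit is 2.
Rounded to 2 significant figures: 2.9 × 10^-6.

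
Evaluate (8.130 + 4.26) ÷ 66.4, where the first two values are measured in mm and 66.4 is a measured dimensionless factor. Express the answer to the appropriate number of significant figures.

0.187 mm

8.130 mm + 4.26 mm = 12.390 mm; the sum is limited to 2 decimal places (4 s.f.).
Carrying full precision, 12.390 ÷ 66.4 = 0.186596385542… mm; 66.4 has 3 s.f., so the result keeps min(4, 3) = 3 s.f.
Rounded to 3 significant figures: 0.187 mm.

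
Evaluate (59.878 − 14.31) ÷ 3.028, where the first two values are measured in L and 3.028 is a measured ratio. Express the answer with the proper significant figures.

15.05 L

59.878 L − 14.31 L = 45.568 L; the difference is limited to 2 decimal places (4 s.f.).
Carrying full precision, 45.568 ÷ 3.028 = 15.0488771466… L; 3.028 has 4 s.f., so the result keeps min(4, 4) = 4 s.f.
Rounded to 4 significant figures: 15.05 L.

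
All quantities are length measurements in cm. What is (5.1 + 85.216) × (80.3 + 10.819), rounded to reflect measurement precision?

5.1 + 85.216 = 90.316, limited to 1 d.p. → 3 s.f.; 80.3 + 10.819 = 91.119, limited to 1 d.p. → 3 s.f.
Carrying full precision, 90.316 × 91.119 = 8229.503604; keep min(3, 3) = 3 s.f.
Rounded to 3 significant figures: 8.23 × 10³ cm².

8.23 × 10³ cm²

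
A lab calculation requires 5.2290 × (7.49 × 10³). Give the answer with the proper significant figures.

5.2290 × (7.49 × 10³) = 39165.21
Multiplication/division keeps the fewest significant figures: 5.2290 → 5 s.f., 7.49 × 10³ → 3 s.f.; limit is 3.
Rounded to 3 significant figures: 3.92 × 10⁴.

3.92 × 10⁴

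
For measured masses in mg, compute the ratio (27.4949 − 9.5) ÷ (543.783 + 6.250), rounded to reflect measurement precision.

0.0327

27.4949 − 9.5 = 17.9949, limited to 1 d.p. → 3 s.f.; 543.783 + 6.250 = 550.033, limited to 3 d.p. → 6 s.f.
Carrying full precision, 17.9949 ÷ 550.033 = 0.0327160370378…; keep min(3, 6) = 3 s.f.
Rounded to 3 significant figures: 0.0327.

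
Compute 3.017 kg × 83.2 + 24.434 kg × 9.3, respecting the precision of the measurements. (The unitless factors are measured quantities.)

3.017 × 83.2 = 251.0144 → 251 kg (3 s.f., last digit at the 10^0 place).
24.434 × 9.3 = 227.2362 → 2.3 × 10^2 kg (2 s.f., last digit at the 10^1 place).
Sum: 478.2506 kg; keep the coarser place, 10^1.
Result: 4.8 × 10^2 kg.

4.8 × 10^2 kg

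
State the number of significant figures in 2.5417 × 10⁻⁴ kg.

5

2.5417 × 10⁻⁴: in scientific notation every digit of the coefficient is significant.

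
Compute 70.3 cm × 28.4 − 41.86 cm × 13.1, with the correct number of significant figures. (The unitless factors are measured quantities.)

70.3 × 28.4 = 1996.52 → 2.00 × 10³ cm (3 s.f., last digit at the 10^1 place).
41.86 × 13.1 = 548.366 → 548 cm (3 s.f., last digit at the 10^0 place).
Difference: 1448.154 cm; keep the coarser place, 10^1.
Result: 1.45 × 10³ cm.

1.45 × 10³ cm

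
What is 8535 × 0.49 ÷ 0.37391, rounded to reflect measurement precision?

1.1 × 10^4

8535 × 0.49 ÷ 0.37391 = 11184.9108074…
Multiplication/division keeps the fewest significant figures: 8535 → 4 s.f., 0.49 → 2 s.f., 0.37391 → 5 s.f.; limit is 2.
Rounded to 2 significant figures: 1.1 × 10^4.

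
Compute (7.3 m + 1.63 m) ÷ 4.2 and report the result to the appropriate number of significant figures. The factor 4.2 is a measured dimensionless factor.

2.1 m

7.3 m + 1.63 m = 8.93 m; the sum is limited to 1 decimal place (2 s.f.).
Carrying full precision, 8.93 ÷ 4.2 = 2.12619047619… m; 4.2 has 2 s.f., so the result keeps min(2, 2) = 2 s.f.
Rounded to 2 significant figures: 2.1 m.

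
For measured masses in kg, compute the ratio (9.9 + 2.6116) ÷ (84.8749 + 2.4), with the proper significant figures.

0.143

9.9 + 2.6116 = 12.5116, limited to 1 d.p. → 3 s.f.; 84.8749 + 2.4 = 87.2749, limited to 1 d.p. → 3 s.f.
Carrying full precision, 12.5116 ÷ 87.2749 = 0.143358514304…; keep min(3, 3) = 3 s.f.
Rounded to 3 significant figures: 0.143.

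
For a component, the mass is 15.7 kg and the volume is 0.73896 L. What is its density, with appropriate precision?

21.2 kg/L

density = 15.7 kg ÷ 0.73896 L = 21.2460755657… kg/L.
15.7 has 3 significant figures; 0.73896 has 5.
Division/multiplication keeps the fewest: 3 significant figures.
Rounded: 21.2 kg/L.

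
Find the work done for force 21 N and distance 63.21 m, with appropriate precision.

1.3 × 10³ J

work done = 21 N × 63.21 m = 1327.41 J.
21 has 2 significant figures; 63.21 has 4.
Division/multiplication keeps the fewest: 2 significant figures.
Rounded: 1.3 × 10³ J.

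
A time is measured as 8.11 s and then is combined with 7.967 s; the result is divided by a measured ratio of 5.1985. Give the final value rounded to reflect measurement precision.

3.093 s

8.11 s + 7.967 s = 16.077 s; the sum is limited to 2 decimal places (4 s.f.).
Carrying full precision, 16.077 ÷ 5.1985 = 3.09262287198… s; 5.1985 has 5 s.f., so the result keeps min(4, 5) = 4 s.f.
Rounded to 4 significant figures: 3.093 s.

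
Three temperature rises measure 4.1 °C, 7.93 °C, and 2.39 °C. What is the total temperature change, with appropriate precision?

14.4 °C

4.1 °C + 7.93 °C + 2.39 °C = 14.42 °C.
Addition/subtraction keeps the fewest decimal places: 4.1 → 1 decimal place, 7.93 → 2 decimal places, 2.39 → 2 decimal places; limit is 1.
Rounded to 1 decimal place: 14.4 °C.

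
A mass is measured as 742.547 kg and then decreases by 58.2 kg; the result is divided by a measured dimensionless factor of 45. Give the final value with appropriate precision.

15 kg

742.547 kg − 58.2 kg = 684.347 kg; the difference is limited to 1 decimal place (4 s.f.).
Carrying full precision, 684.347 ÷ 45 = 15.2077111111… kg; 45 has 2 s.f., so the result keeps min(4, 2) = 2 s.f.
Rounded to 2 significant figures: 15 kg.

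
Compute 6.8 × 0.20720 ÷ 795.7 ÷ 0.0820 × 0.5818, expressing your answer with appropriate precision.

6.8 × 0.20720 ÷ 795.7 ÷ 0.0820 × 0.5818 = 0.0125634573638…
Multiplication/division keeps the fewest significant figures: 6.8 → 2 s.f., 0.20720 → 5 s.f., 795.7 → 4 s.f., 0.0820 → 3 s.f., 0.5818 → 4 s.f.; limit is 2.
Rounded to 2 significant figures: 0.013.

0.013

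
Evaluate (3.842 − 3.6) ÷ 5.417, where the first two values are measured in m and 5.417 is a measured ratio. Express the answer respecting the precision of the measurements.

3.842 m − 3.6 m = 0.242 m; the difference is limited to 1 decimal place (1 s.f.).
Carrying full precision, 0.242 ÷ 5.417 = 0.044674173897… m; 5.417 has 4 s.f., so the result keeps min(1, 4) = 1 s.f.
Rounded to 1 significant figure: 4 × 10⁻² m.

4 × 10⁻² m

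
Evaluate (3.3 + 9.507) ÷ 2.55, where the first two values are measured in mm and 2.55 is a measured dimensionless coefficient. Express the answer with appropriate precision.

3.3 mm + 9.507 mm = 12.807 mm; the sum is limited to 1 decimal place (3 s.f.).
Carrying full precision, 12.807 ÷ 2.55 = 5.02235294118… mm; 2.55 has 3 s.f., so the result keeps min(3, 3) = 3 s.f.
Rounded to 3 significant figures: 5.02 mm.

5.02 mm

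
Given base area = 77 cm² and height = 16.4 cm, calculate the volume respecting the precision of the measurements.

volume = 77 cm² × 16.4 cm = 1262.8 cm³.
77 has 2 significant figures; 16.4 has 3.
Division/multiplication keeps the fewest: 2 significant figures.
Rounded: 1.3 × 10^3 cm³.

1.3 × 10^3 cm³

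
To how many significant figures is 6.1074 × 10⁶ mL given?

5

6.1074 × 10⁶: in scientific notation every digit of the coefficient is significant.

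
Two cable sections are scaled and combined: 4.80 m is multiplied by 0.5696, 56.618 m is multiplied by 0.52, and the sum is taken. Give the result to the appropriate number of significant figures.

32 m

4.80 × 0.5696 = 2.73408 → 2.73 m (3 s.f., last digit at the 10^-2 place).
56.618 × 0.52 = 29.44136 → 29 m (2 s.f., last digit at the 10^0 place).
Sum: 32.17544 m; keep the coarser place, 10^0.
Result: 32 m.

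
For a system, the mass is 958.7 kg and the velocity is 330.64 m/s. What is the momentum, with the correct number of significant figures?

3.170 × 10^5 kg·m/s

momentum = 958.7 kg × 330.64 m/s = 316984.568 kg·m/s.
958.7 has 4 significant figures; 330.64 has 5.
Division/multiplication keeps the fewest: 4 significant figures.
Rounded: 3.170 × 10^5 kg·m/s.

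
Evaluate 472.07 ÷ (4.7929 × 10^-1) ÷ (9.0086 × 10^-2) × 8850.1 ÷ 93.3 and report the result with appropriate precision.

1.04 × 10^6

472.07 ÷ (4.7929 × 10^-1) ÷ (9.0086 × 10^-2) × 8850.1 ÷ 93.3 = 1037091.95292…
Multiplication/division keeps the fewest significant figures: 472.07 → 5 s.f., 4.7929 × 10^-1 → 5 s.f., 9.0086 × 10^-2 → 5 s.f., 8850.1 → 5 s.f., 93.3 → 3 s.f.; limit is 3.
Rounded to 3 significant figures: 1.04 × 10^6.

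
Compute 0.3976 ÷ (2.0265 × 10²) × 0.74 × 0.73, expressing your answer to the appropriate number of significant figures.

0.0011

0.3976 ÷ (2.0265 × 10²) × 0.74 × 0.73 = 0.00105987426598…
Multiplication/division keeps the fewest significant figures: 0.3976 → 4 s.f., 2.0265 × 10² → 5 s.f., 0.74 → 2 s.f., 0.73 → 2 s.f.; limit is 2.
Rounded to 2 significant figures: 0.0011.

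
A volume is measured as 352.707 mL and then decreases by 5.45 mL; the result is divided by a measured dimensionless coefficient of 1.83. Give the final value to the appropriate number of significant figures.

1.90 × 10^2 mL

352.707 mL − 5.45 mL = 347.257 mL; the difference is limited to 2 decimal places (5 s.f.).
Carrying full precision, 347.257 ÷ 1.83 = 189.757923497… mL; 1.83 has 3 s.f., so the result keeps min(5, 3) = 3 s.f.
Rounded to 3 significant figures: 1.90 × 10^2 mL.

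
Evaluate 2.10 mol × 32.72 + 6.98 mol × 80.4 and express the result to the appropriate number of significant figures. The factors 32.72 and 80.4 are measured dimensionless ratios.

630. mol

2.10 × 32.72 = 68.712 → 68.7 mol (3 s.f., last digit at the 10^-1 place).
6.98 × 80.4 = 561.192 → 561 mol (3 s.f., last digit at the 10^0 place).
Sum: 629.904 mol; keep the coarser place, 10^0.
Result: 630. mol.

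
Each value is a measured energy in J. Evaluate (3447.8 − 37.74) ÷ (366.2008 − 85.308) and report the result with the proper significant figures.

12.140

3447.8 − 37.74 = 3410.06, limited to 1 d.p. → 5 s.f.; 366.2008 − 85.308 = 280.8928, limited to 3 d.p. → 6 s.f.
Carrying full precision, 3410.06 ÷ 280.8928 = 12.1400762141…; keep min(5, 6) = 5 s.f.
Rounded to 5 significant figures: 12.140.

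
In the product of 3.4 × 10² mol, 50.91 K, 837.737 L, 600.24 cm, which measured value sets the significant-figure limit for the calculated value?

3.4 × 10² mol → 2 s.f.; 50.91 K → 4 s.f.; 837.737 L → 6 s.f.; 600.24 cm → 5 s.f.
The fewest is 2 significant figures, from 3.4 × 10² mol.

3.4 × 10² mol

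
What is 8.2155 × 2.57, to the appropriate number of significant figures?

21.1

8.2155 × 2.57 = 21.113835
Multiplication/division keeps the fewest significant figures: 8.2155 → 5 s.f., 2.57 → 3 s.f.; limit is 3.
Rounded to 3 significant figures: 21.1.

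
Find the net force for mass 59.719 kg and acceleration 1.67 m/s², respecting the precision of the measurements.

99.7 N

net force = 59.719 kg × 1.67 m/s² = 99.73073 N.
59.719 has 5 significant figures; 1.67 has 3.
Division/multiplication keeps the fewest: 3 significant figures.
Rounded: 99.7 N.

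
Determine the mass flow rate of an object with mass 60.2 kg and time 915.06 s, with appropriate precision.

mass flow rate = 60.2 kg ÷ 915.06 s = 0.0657880357572… kg/s.
60.2 has 3 significant figures; 915.06 has 5.
Division/multiplication keeps the fewest: 3 significant figures.
Rounded: 6.58 × 10⁻² kg/s.

6.58 × 10⁻² kg/s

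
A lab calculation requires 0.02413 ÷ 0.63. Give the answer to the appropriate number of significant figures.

0.038

0.02413 ÷ 0.63 = 0.0383015873016…
Multiplication/division keeps the fewest significant figures: 0.02413 → 4 s.f., 0.63 → 2 s.f.; limit is 2.
Rounded to 2 significant figures: 0.038.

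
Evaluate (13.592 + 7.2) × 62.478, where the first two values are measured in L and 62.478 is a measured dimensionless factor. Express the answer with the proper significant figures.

1.30 × 10^3 L

13.592 L + 7.2 L = 20.792 L; the sum is limited to 1 decimal place (3 s.f.).
Carrying full precision, 20.792 × 62.478 = 1299.042576 L; 62.478 has 5 s.f., so the result keeps min(3, 5) = 3 s.f.
Rounded to 3 significant figures: 1.30 × 10^3 L.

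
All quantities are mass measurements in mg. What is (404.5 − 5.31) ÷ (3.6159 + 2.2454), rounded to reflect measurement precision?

68.11

404.5 − 5.31 = 399.19, limited to 1 d.p. → 4 s.f.; 3.6159 + 2.2454 = 5.8613, limited to 4 d.p. → 5 s.f.
Carrying full precision, 399.19 ÷ 5.8613 = 68.1060515585…; keep min(4, 5) = 4 s.f.
Rounded to 4 significant figures: 68.11.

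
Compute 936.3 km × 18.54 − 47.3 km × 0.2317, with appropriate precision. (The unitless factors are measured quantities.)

1.735 × 10⁴ km

936.3 × 18.54 = 17359.002 → 1.736 × 10⁴ km (4 s.f., last digit at the 10^1 place).
47.3 × 0.2317 = 10.95941 → 11.0 km (3 s.f., last digit at the 10^-1 place).
Difference: 17348.04259 km; keep the coarser place, 10^1.
Result: 1.735 × 10⁴ km.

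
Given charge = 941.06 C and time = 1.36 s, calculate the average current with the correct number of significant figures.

average current = 941.06 C ÷ 1.36 s = 691.955882353… A.
941.06 has 5 significant figures; 1.36 has 3.
Division/multiplication keeps the fewest: 3 significant figures.
Rounded: 692 A.

692 A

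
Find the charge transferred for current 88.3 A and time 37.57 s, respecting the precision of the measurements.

charge transferred = 88.3 A × 37.57 s = 3317.431 C.
88.3 has 3 significant figures; 37.57 has 4.
Division/multiplication keeps the fewest: 3 significant figures.
Rounded: 3.32 × 10^3 C.

3.32 × 10^3 C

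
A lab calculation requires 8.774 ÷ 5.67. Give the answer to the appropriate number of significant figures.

8.774 ÷ 5.67 = 1.54744268078…
Multiplication/division keeps the fewest significant figures: 8.774 → 4 s.f., 5.67 → 3 s.f.; limit is 3.
Rounded to 3 significant figures: 1.55.

1.55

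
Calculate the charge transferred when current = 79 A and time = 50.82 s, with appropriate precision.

4.0 × 10³ C

charge transferred = 79 A × 50.82 s = 4014.78 C.
79 has 2 significant figures; 50.82 has 4.
Division/multiplication keeps the fewest: 2 significant figures.
Rounded: 4.0 × 10³ C.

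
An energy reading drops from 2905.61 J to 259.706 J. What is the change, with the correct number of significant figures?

2905.61 J − 259.706 J = 2645.904 J.
Addition/subtraction keeps the fewest decimal places: 2905.61 → 2 decimal places, 259.706 → 3 decimal places; limit is 2.
Rounded to 2 decimal places: 2645.90 J.

2645.90 J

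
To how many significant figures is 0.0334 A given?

3

0.0334: leading zeros are not significant.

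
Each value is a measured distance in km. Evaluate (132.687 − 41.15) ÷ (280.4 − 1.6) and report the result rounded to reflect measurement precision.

0.3283

132.687 − 41.15 = 91.537, limited to 2 d.p. → 4 s.f.; 280.4 − 1.6 = 278.8, limited to 1 d.p. → 4 s.f.
Carrying full precision, 91.537 ÷ 278.8 = 0.328324964132…; keep min(4, 4) = 4 s.f.
Rounded to 4 significant figures: 0.3283.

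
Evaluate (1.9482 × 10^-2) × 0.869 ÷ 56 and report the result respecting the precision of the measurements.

3.0 × 10^-4

(1.9482 × 10^-2) × 0.869 ÷ 56 = 0.000302318892857…
Multiplication/division keeps the fewest significant figures: 1.9482 × 10^-2 → 5 s.f., 0.869 → 3 s.f., 56 → 2 s.f.; limit is 2.
Rounded to 2 significant figures: 3.0 × 10^-4.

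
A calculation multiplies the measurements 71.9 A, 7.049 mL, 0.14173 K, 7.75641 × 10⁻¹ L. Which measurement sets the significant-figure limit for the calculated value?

71.9 A → 3 s.f.; 7.049 mL → 4 s.f.; 0.14173 K → 5 s.f.; 7.75641 × 10⁻¹ L → 6 s.f.
The fewest is 3 significant figures, from 71.9 A.

71.9 A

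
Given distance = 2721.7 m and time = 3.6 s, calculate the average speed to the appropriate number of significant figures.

average speed = 2721.7 m ÷ 3.6 s = 756.027777778… m/s.
2721.7 has 5 significant figures; 3.6 has 2.
Division/multiplication keeps the fewest: 2 significant figures.
Rounded: 7.6 × 10^2 m/s.

7.6 × 10^2 m/s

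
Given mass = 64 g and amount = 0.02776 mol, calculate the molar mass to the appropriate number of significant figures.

2.3 × 10^3 g/mol

molar mass = 64 g ÷ 0.02776 mol = 2305.47550432… g/mol.
64 has 2 significant figures; 0.02776 has 4.
Division/multiplication keeps the fewest: 2 significant figures.
Rounded: 2.3 × 10^3 g/mol.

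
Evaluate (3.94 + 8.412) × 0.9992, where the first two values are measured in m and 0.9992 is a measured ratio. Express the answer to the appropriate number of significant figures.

3.94 m + 8.412 m = 12.352 m; the sum is limited to 2 decimal places (4 s.f.).
Carrying full precision, 12.352 × 0.9992 = 12.3421184 m; 0.9992 has 4 s.f., so the result keeps min(4, 4) = 4 s.f.
Rounded to 4 significant figures: 12.34 m.

12.34 m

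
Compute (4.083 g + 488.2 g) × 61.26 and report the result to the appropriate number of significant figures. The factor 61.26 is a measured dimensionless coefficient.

3.016 × 10⁴ g

4.083 g + 488.2 g = 492.283 g; the sum is limited to 1 decimal place (4 s.f.).
Carrying full precision, 492.283 × 61.26 = 30157.25658 g; 61.26 has 4 s.f., so the result keeps min(4, 4) = 4 s.f.
Rounded to 4 significant figures: 3.016 × 10⁴ g.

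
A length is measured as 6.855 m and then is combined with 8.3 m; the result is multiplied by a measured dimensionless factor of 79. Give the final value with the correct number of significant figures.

1.2 × 10^3 m

6.855 m + 8.3 m = 15.155 m; the sum is limited to 1 decimal place (3 s.f.).
Carrying full precision, 15.155 × 79 = 1197.245 m; 79 has 2 s.f., so the result keeps min(3, 2) = 2 s.f.
Rounded to 2 significant figures: 1.2 × 10^3 m.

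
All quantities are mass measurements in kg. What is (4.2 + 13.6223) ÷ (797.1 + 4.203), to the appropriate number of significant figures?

0.0222

4.2 + 13.6223 = 17.8223, limited to 1 d.p. → 3 s.f.; 797.1 + 4.203 = 801.303, limited to 1 d.p. → 4 s.f.
Carrying full precision, 17.8223 ÷ 801.303 = 0.0222416489143…; keep min(3, 4) = 3 s.f.
Rounded to 3 significant figures: 0.0222.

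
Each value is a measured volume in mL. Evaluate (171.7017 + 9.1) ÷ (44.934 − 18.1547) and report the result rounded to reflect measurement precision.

6.752

171.7017 + 9.1 = 180.8017, limited to 1 d.p. → 4 s.f.; 44.934 − 18.1547 = 26.7793, limited to 3 d.p. → 5 s.f.
Carrying full precision, 180.8017 ÷ 26.7793 = 6.75154690377…; keep min(4, 5) = 4 s.f.
Rounded to 4 significant figures: 6.752.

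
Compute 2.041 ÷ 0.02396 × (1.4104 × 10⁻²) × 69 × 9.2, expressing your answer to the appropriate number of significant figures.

2.041 ÷ 0.02396 × (1.4104 × 10⁻²) × 69 × 9.2 = 762.667795793…
Multiplication/division keeps the fewest significant figures: 2.041 → 4 s.f., 0.02396 → 4 s.f., 1.4104 × 10⁻² → 5 s.f., 69 → 2 s.f., 9.2 → 2 s.f.; limit is 2.
Rounded to 2 significant figures: 7.6 × 10².

7.6 × 10²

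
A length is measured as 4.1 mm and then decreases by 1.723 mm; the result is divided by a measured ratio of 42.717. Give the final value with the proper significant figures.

5.6 × 10^-2 mm

4.1 mm − 1.723 mm = 2.377 mm; the difference is limited to 1 decimal place (2 s.f.).
Carrying full precision, 2.377 ÷ 42.717 = 0.0556452934429… mm; 42.717 has 5 s.f., so the result keeps min(2, 5) = 2 s.f.
Rounded to 2 significant figures: 5.6 × 10^-2 mm.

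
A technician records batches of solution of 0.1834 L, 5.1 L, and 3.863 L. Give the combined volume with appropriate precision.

9.1 L

0.1834 L + 5.1 L + 3.863 L = 9.1464 L.
Addition/subtraction keeps the fewest decimal places: 0.1834 → 4 decimal places, 5.1 → 1 decimal place, 3.863 → 3 decimal places; limit is 1.
Rounded to 1 decimal place: 9.1 L.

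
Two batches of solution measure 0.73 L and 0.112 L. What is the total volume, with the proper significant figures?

8.4 × 10^-1 L

0.73 L + 0.112 L = 0.842 L.
Addition/subtraction keeps the fewest decimal places: 0.73 → 2 decimal places, 0.112 → 3 decimal places; limit is 2.
Rounded to 2 decimal places: 8.4 × 10^-1 L.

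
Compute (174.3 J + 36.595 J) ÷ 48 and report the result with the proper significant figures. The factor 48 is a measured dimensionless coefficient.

4.4 J

174.3 J + 36.595 J = 210.895 J; the sum is limited to 1 decimal place (4 s.f.).
Carrying full precision, 210.895 ÷ 48 = 4.39364583333… J; 48 has 2 s.f., so the result keeps min(4, 2) = 2 s.f.
Rounded to 2 significant figures: 4.4 J.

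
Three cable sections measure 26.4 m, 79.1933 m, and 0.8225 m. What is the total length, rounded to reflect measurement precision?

106.4 m

26.4 m + 79.1933 m + 0.8225 m = 106.4158 m.
Addition/subtraction keeps the fewest decimal places: 26.4 → 1 decimal place, 79.1933 → 4 decimal places, 0.8225 → 4 decimal places; limit is 1.
Rounded to 1 decimal place: 106.4 m.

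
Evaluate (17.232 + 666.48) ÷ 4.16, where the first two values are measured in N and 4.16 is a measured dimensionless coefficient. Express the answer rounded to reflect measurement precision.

17.232 N + 666.48 N = 683.712 N; the sum is limited to 2 decimal places (5 s.f.).
Carrying full precision, 683.712 ÷ 4.16 = 164.353846154… N; 4.16 has 3 s.f., so the result keeps min(5, 3) = 3 s.f.
Rounded to 3 significant figures: 164 N.

164 N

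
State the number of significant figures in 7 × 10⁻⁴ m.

7 × 10⁻⁴: in scientific notation every digit of the coefficient is significant.

1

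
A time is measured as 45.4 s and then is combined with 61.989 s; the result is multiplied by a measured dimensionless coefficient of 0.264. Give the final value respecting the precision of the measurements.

45.4 s + 61.989 s = 107.389 s; the sum is limited to 1 decimal place (4 s.f.).
Carrying full precision, 107.389 × 0.264 = 28.350696 s; 0.264 has 3 s.f., so the result keeps min(4, 3) = 3 s.f.
Rounded to 3 significant figures: 28.4 s.

28.4 s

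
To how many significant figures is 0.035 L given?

2

0.035: leading zeros are not significant.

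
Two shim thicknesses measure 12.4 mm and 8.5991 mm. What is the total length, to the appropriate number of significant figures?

21.0 mm

12.4 mm + 8.5991 mm = 20.9991 mm.
Addition/subtraction keeps the fewest decimal places: 12.4 → 1 decimal place, 8.5991 → 4 decimal places; limit is 1.
Rounded to 1 decimal place: 21.0 mm.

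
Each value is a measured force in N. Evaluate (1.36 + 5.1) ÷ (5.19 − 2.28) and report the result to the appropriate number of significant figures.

1.36 + 5.1 = 6.46, limited to 1 d.p. → 2 s.f.; 5.19 − 2.28 = 2.91, limited to 2 d.p. → 3 s.f.
Carrying full precision, 6.46 ÷ 2.91 = 2.21993127148…; keep min(2, 3) = 2 s.f.
Rounded to 2 significant figures: 2.2.

2.2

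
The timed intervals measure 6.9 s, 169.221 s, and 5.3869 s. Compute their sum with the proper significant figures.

6.9 s + 169.221 s + 5.3869 s = 181.5079 s.
Addition/subtraction keeps the fewest decimal places: 6.9 → 1 decimal place, 169.221 → 3 decimal places, 5.3869 → 4 decimal places; limit is 1.
Rounded to 1 decimal place: 181.5 s.

181.5 s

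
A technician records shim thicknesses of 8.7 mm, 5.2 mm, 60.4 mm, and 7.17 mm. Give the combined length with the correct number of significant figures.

81.5 mm

8.7 mm + 5.2 mm + 60.4 mm + 7.17 mm = 81.47 mm.
Addition/subtraction keeps the fewest decimal places: 8.7 → 1 decimal place, 5.2 → 1 decimal place, 60.4 → 1 decimal place, 7.17 → 2 decimal places; limit is 1.
Rounded to 1 decimal place: 81.5 mm.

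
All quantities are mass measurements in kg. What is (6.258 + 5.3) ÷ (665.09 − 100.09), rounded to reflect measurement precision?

2.05 × 10⁻²

6.258 + 5.3 = 11.558, limited to 1 d.p. → 3 s.f.; 665.09 − 100.09 = 565.00, limited to 2 d.p. → 5 s.f.
Carrying full precision, 11.558 ÷ 565.00 = 0.0204566371681…; keep min(3, 5) = 3 s.f.
Rounded to 3 significant figures: 2.05 × 10⁻².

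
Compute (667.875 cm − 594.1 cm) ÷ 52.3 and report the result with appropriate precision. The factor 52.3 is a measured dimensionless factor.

1.41 cm

667.875 cm − 594.1 cm = 73.775 cm; the difference is limited to 1 decimal place (3 s.f.).
Carrying full precision, 73.775 ÷ 52.3 = 1.41061185468… cm; 52.3 has 3 s.f., so the result keeps min(3, 3) = 3 s.f.
Rounded to 3 significant figures: 1.41 cm.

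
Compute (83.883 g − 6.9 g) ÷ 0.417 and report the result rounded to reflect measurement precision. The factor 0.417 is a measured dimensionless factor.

1.85 × 10^2 g

83.883 g − 6.9 g = 76.983 g; the difference is limited to 1 decimal place (3 s.f.).
Carrying full precision, 76.983 ÷ 0.417 = 184.611510791… g; 0.417 has 3 s.f., so the result keeps min(3, 3) = 3 s.f.
Rounded to 3 significant figures: 1.85 × 10^2 g.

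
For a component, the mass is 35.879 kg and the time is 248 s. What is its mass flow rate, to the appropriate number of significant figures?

0.145 kg/s

mass flow rate = 35.879 kg ÷ 248 s = 0.144673387097… kg/s.
35.879 has 5 significant figures; 248 has 3.
Division/multiplication keeps the fewest: 3 significant figures.
Rounded: 0.145 kg/s.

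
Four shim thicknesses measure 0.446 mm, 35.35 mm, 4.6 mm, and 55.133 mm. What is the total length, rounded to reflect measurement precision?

95.5 mm

0.446 mm + 35.35 mm + 4.6 mm + 55.133 mm = 95.529 mm.
Addition/subtraction keeps the fewest decimal places: 0.446 → 3 decimal places, 35.35 → 2 decimal places, 4.6 → 1 decimal place, 55.133 → 3 decimal places; limit is 1.
Rounded to 1 decimal place: 95.5 mm.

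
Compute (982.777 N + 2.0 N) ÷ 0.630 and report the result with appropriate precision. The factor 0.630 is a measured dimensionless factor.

982.777 N + 2.0 N = 984.777 N; the sum is limited to 1 decimal place (4 s.f.).
Carrying full precision, 984.777 ÷ 0.630 = 1563.13809524… N; 0.630 has 3 s.f., so the result keeps min(4, 3) = 3 s.f.
Rounded to 3 significant figures: 1.56 × 10³ N.

1.56 × 10³ N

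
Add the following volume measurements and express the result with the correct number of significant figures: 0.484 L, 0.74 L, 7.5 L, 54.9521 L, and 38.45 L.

0.484 L + 0.74 L + 7.5 L + 54.9521 L + 38.45 L = 102.1261 L.
Addition/subtraction keeps the fewest decimal places: 0.484 → 3 decimal places, 0.74 → 2 decimal places, 7.5 → 1 decimal place, 54.9521 → 4 decimal places, 38.45 → 2 decimal places; limit is 1.
Rounded to 1 decimal place: 102.1 L.

102.1 L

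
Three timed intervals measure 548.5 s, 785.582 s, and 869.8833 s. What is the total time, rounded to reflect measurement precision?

548.5 s + 785.582 s + 869.8833 s = 2203.9653 s.
Addition/subtraction keeps the fewest decimal places: 548.5 → 1 decimal place, 785.582 → 3 decimal places, 869.8833 → 4 decimal places; limit is 1.
Rounded to 1 decimal place: 2204.0 s.

2204.0 s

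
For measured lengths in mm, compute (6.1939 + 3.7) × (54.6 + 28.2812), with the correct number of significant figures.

6.1939 + 3.7 = 9.8939, limited to 1 d.p. → 2 s.f.; 54.6 + 28.2812 = 82.8812, limited to 1 d.p. → 3 s.f.
Carrying full precision, 9.8939 × 82.8812 = 820.01830468; keep min(2, 3) = 2 s.f.
Rounded to 2 significant figures: 8.2 × 10^2 mm².

8.2 × 10^2 mm²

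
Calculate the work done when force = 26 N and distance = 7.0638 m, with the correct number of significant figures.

1.8 × 10^2 J

work done = 26 N × 7.0638 m = 183.6588 J.
26 has 2 significant figures; 7.0638 has 5.
Division/multiplication keeps the fewest: 2 significant figures.
Rounded: 1.8 × 10^2 J.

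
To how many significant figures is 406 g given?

3

406: zeros between nonzero digits are significant.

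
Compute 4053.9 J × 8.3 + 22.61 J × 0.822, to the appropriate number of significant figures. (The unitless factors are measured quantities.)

4053.9 × 8.3 = 33647.37 → 3.4 × 10⁴ J (2 s.f., last digit at the 10^3 place).
22.61 × 0.822 = 18.58542 → 18.6 J (3 s.f., last digit at the 10^-1 place).
Sum: 33665.95542 J; keep the coarser place, 10^3.
Result: 3.4 × 10⁴ J.

3.4 × 10⁴ J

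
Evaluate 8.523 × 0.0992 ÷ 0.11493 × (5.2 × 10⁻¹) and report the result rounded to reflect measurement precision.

8.523 × 0.0992 ÷ 0.11493 × (5.2 × 10⁻¹) = 3.82537572435…
Multiplication/division keeps the fewest significant figures: 8.523 → 4 s.f., 0.0992 → 3 s.f., 0.11493 → 5 s.f., 5.2 × 10⁻¹ → 2 s.f.; limit is 2.
Rounded to 2 significant figures: 3.8.

3.8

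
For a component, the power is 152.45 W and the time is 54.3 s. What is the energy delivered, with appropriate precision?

energy delivered = 152.45 W × 54.3 s = 8278.035 J.
152.45 has 5 significant figures; 54.3 has 3.
Division/multiplication keeps the fewest: 3 significant figures.
Rounded: 8.28 × 10³ J.

8.28 × 10³ J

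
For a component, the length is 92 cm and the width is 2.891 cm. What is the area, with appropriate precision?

area = 92 cm × 2.891 cm = 265.972 cm².
92 has 2 significant figures; 2.891 has 4.
Division/multiplication keeps the fewest: 2 significant figures.
Rounded: 2.7 × 10^2 cm².

2.7 × 10^2 cm²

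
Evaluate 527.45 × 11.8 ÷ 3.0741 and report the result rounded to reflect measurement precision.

2.02 × 10³

527.45 × 11.8 ÷ 3.0741 = 2024.62834651…
Multiplication/division keeps the fewest significant figures: 527.45 → 5 s.f., 11.8 → 3 s.f., 3.0741 → 5 s.f.; limit is 3.
Rounded to 3 significant figures: 2.02 × 10³.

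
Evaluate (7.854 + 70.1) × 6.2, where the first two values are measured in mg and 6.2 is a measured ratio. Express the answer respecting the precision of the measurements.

4.8 × 10^2 mg

7.854 mg + 70.1 mg = 77.954 mg; the sum is limited to 1 decimal place (3 s.f.).
Carrying full precision, 77.954 × 6.2 = 483.3148 mg; 6.2 has 2 s.f., so the result keeps min(3, 2) = 2 s.f.
Rounded to 2 significant figures: 4.8 × 10^2 mg.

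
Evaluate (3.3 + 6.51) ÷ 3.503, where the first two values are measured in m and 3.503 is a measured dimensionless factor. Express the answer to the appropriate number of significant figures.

3.3 m + 6.51 m = 9.81 m; the sum is limited to 1 decimal place (2 s.f.).
Carrying full precision, 9.81 ÷ 3.503 = 2.80045675136… m; 3.503 has 4 s.f., so the result keeps min(2, 4) = 2 s.f.
Rounded to 2 significant figures: 2.8 m.

2.8 m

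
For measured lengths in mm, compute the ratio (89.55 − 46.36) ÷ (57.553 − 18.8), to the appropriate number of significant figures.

89.55 − 46.36 = 43.19, limited to 2 d.p. → 4 s.f.; 57.553 − 18.8 = 38.753, limited to 1 d.p. → 3 s.f.
Carrying full precision, 43.19 ÷ 38.753 = 1.11449436173…; keep min(4, 3) = 3 s.f.
Rounded to 3 significant figures: 1.11.

1.11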